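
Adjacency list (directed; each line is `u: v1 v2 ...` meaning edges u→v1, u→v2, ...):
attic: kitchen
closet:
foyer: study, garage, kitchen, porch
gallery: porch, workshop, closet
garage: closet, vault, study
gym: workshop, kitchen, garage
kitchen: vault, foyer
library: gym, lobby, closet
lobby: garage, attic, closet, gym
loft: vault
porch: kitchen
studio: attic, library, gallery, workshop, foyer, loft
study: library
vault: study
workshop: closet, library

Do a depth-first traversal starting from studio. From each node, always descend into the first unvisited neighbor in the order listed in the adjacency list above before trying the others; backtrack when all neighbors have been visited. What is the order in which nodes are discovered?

Visit studio
studio → attic
attic → kitchen
kitchen → vault
vault → study
study → library
library → gym
gym → workshop
workshop → closet
gym → garage
library → lobby
kitchen → foyer
foyer → porch
studio → gallery
studio → loft

studio → attic → kitchen → vault → study → library → gym → workshop → closet → garage → lobby → foyer → porch → gallery → loft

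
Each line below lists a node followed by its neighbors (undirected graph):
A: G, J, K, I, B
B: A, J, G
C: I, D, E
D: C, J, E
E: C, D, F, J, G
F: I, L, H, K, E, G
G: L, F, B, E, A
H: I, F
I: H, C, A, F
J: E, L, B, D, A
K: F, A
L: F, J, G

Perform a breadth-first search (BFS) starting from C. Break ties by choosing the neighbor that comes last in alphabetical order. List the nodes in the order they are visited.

Visit C; enqueue I, E, D → queue [I, E, D]
Visit I; enqueue H, F, A → queue [E, D, H, F, A]
Visit E; enqueue J, G → queue [D, H, F, A, J, G]
Visit D → queue [H, F, A, J, G]
Visit H → queue [F, A, J, G]
Visit F; enqueue L, K → queue [A, J, G, L, K]
Visit A; enqueue B → queue [J, G, L, K, B]
Visit J → queue [G, L, K, B]
Visit G → queue [L, K, B]
Visit L → queue [K, B]
Visit K → queue [B]
Visit B → queue []

C, I, E, D, H, F, A, J, G, L, K, B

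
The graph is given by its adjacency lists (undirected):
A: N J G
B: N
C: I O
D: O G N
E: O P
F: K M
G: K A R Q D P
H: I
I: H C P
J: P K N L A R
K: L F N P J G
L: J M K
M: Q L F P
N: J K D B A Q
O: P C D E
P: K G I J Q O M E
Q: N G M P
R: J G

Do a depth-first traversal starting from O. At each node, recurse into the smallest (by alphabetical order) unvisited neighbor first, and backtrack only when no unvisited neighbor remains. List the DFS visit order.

Visit O
O → C
C → I
I → H
I → P
P → E
P → G
G → A
A → J
J → K
K → F
F → M
M → L
M → Q
Q → N
N → B
N → D
J → R

O, C, I, H, P, E, G, A, J, K, F, M, L, Q, N, B, D, R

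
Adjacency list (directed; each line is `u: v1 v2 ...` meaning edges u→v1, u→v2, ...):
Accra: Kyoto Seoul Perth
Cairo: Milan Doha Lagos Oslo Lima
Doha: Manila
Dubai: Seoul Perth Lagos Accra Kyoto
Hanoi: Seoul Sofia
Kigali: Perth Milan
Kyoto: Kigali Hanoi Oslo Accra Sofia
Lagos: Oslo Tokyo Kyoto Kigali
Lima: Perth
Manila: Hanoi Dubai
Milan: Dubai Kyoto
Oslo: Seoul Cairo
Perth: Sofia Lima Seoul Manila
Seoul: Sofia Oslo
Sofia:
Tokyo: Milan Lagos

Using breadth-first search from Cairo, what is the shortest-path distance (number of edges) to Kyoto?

Level 0: Cairo
Level 1: Doha, Lagos, Lima, Milan, Oslo
Level 2: Dubai, Kigali, Kyoto, Manila, Perth, Seoul, Tokyo
Level 3: Accra, Hanoi, Sofia
Kyoto first appears at level 2.

2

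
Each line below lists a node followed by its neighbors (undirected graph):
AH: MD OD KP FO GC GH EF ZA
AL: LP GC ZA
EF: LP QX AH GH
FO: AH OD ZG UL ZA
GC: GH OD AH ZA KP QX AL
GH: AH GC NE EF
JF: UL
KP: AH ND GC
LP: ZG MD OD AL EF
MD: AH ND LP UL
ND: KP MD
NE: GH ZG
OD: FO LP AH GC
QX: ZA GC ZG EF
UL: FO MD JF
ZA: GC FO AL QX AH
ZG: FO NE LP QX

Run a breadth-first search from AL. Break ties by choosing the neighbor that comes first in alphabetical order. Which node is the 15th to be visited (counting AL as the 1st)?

ND

Visit AL; enqueue GC, LP, ZA → queue [GC, LP, ZA]
Visit GC; enqueue AH, GH, KP, OD, QX → queue [LP, ZA, AH, GH, KP, OD, QX]
Visit LP; enqueue EF, MD, ZG → queue [ZA, AH, GH, KP, OD, QX, EF, MD, ZG]
Visit ZA; enqueue FO → queue [AH, GH, KP, OD, QX, EF, MD, ZG, FO]
Visit AH → queue [GH, KP, OD, QX, EF, MD, ZG, FO]
Visit GH; enqueue NE → queue [KP, OD, QX, EF, MD, ZG, FO, NE]
Visit KP; enqueue ND → queue [OD, QX, EF, MD, ZG, FO, NE, ND]
Visit OD → queue [QX, EF, MD, ZG, FO, NE, ND]
Visit QX → queue [EF, MD, ZG, FO, NE, ND]
Visit EF → queue [MD, ZG, FO, NE, ND]
Visit MD; enqueue UL → queue [ZG, FO, NE, ND, UL]
Visit ZG → queue [FO, NE, ND, UL]
Visit FO → queue [NE, ND, UL]
Visit NE → queue [ND, UL]
Visit ND → queue [UL]
Visit UL; enqueue JF → queue [JF]
Visit JF → queue []

Visit order: AL, GC, LP, ZA, AH, GH, KP, OD, QX, EF, MD, ZG, FO, NE, ND, UL, JF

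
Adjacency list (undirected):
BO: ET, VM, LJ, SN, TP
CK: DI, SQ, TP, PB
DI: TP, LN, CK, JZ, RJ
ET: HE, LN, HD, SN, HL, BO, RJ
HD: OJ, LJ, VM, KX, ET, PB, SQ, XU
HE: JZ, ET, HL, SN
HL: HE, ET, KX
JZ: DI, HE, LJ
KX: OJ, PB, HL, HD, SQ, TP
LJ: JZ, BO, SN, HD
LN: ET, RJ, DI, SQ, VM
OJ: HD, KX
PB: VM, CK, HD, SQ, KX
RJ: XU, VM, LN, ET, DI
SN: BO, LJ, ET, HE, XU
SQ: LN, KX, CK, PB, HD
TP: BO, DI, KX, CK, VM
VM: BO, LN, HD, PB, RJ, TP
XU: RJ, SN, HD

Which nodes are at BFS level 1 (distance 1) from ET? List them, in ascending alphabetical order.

Level 0: ET
Level 1: BO, HD, HE, HL, LN, RJ, SN
Level 2: DI, JZ, KX, LJ, OJ, PB, SQ, TP, VM, XU
Level 3: CK

BO, HD, HE, HL, LN, RJ, SN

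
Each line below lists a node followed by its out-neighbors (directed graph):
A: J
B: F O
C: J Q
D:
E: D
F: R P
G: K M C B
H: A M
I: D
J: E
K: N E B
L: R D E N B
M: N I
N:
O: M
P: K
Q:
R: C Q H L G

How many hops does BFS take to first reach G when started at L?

2

Level 0: L
Level 1: B, D, E, N, R
Level 2: C, F, G, H, O, Q
Level 3: A, J, K, M, P
Level 4: I
G first appears at level 2.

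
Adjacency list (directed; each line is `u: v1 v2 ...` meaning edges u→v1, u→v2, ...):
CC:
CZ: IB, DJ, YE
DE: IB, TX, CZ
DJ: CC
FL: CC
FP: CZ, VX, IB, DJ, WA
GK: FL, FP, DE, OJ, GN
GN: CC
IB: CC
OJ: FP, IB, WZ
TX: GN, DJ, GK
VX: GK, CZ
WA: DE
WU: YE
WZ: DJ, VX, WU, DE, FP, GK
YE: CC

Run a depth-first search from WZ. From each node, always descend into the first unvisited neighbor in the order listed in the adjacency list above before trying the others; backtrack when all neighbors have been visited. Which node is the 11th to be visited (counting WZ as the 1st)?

WA

Visit WZ
WZ → DJ
DJ → CC
WZ → VX
VX → GK
GK → FL
GK → FP
FP → CZ
CZ → IB
CZ → YE
FP → WA
WA → DE
DE → TX
TX → GN
GK → OJ
WZ → WU

Visit order: WZ, DJ, CC, VX, GK, FL, FP, CZ, IB, YE, WA, DE, TX, GN, OJ, WU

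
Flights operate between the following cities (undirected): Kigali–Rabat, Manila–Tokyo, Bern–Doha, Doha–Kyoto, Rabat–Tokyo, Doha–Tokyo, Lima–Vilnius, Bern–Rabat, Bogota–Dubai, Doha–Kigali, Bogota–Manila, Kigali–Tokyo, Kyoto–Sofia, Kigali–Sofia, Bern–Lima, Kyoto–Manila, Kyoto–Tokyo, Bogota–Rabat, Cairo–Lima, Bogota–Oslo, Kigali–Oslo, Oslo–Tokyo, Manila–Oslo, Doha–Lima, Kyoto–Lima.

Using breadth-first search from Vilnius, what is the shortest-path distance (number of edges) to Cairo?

Level 0: Vilnius
Level 1: Lima
Level 2: Bern, Cairo, Doha, Kyoto
Level 3: Kigali, Manila, Rabat, Sofia, Tokyo
Level 4: Bogota, Oslo
Level 5: Dubai
Cairo first appears at level 2.

2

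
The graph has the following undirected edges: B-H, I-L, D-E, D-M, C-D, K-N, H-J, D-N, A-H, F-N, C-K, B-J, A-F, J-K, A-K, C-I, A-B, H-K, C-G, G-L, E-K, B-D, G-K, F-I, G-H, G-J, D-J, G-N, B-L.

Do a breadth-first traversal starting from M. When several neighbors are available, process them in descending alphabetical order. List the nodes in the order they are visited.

Visit M; enqueue D → queue [D]
Visit D; enqueue N, J, E, C, B → queue [N, J, E, C, B]
Visit N; enqueue K, G, F → queue [J, E, C, B, K, G, F]
Visit J; enqueue H → queue [E, C, B, K, G, F, H]
Visit E → queue [C, B, K, G, F, H]
Visit C; enqueue I → queue [B, K, G, F, H, I]
Visit B; enqueue L, A → queue [K, G, F, H, I, L, A]
Visit K → queue [G, F, H, I, L, A]
Visit G → queue [F, H, I, L, A]
Visit F → queue [H, I, L, A]
Visit H → queue [I, L, A]
Visit I → queue [L, A]
Visit L → queue [A]
Visit A → queue []

M, D, N, J, E, C, B, K, G, F, H, I, L, A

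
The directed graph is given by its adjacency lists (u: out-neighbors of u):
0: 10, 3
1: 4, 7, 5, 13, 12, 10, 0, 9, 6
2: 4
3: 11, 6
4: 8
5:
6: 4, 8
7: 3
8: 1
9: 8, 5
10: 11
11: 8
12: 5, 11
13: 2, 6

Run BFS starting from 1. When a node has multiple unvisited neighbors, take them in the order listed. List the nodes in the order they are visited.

1, 4, 7, 5, 13, 12, 10, 0, 9, 6, 8, 3, 2, 11

Visit 1; enqueue 4, 7, 5, 13, 12, 10, 0, 9, 6 → queue [4, 7, 5, 13, 12, 10, 0, 9, 6]
Visit 4; enqueue 8 → queue [7, 5, 13, 12, 10, 0, 9, 6, 8]
Visit 7; enqueue 3 → queue [5, 13, 12, 10, 0, 9, 6, 8, 3]
Visit 5 → queue [13, 12, 10, 0, 9, 6, 8, 3]
Visit 13; enqueue 2 → queue [12, 10, 0, 9, 6, 8, 3, 2]
Visit 12; enqueue 11 → queue [10, 0, 9, 6, 8, 3, 2, 11]
Visit 10 → queue [0, 9, 6, 8, 3, 2, 11]
Visit 0 → queue [9, 6, 8, 3, 2, 11]
Visit 9 → queue [6, 8, 3, 2, 11]
Visit 6 → queue [8, 3, 2, 11]
Visit 8 → queue [3, 2, 11]
Visit 3 → queue [2, 11]
Visit 2 → queue [11]
Visit 11 → queue []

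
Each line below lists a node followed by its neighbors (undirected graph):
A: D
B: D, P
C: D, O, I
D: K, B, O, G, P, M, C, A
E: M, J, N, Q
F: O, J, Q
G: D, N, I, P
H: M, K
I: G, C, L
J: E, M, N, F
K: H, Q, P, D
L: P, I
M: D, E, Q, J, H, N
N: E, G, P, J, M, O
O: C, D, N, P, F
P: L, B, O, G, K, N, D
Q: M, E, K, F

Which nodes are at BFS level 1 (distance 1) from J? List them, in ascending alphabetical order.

E, F, M, N

Level 0: J
Level 1: E, F, M, N
Level 2: D, G, H, O, P, Q
Level 3: A, B, C, I, K, L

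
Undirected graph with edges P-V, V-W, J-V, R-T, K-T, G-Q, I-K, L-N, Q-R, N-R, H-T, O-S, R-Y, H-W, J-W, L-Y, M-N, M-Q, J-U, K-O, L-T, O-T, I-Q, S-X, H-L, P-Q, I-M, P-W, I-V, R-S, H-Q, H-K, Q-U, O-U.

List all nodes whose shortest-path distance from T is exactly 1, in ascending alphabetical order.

Level 0: T
Level 1: H, K, L, O, R
Level 2: I, N, Q, S, U, W, Y
Level 3: G, J, M, P, V, X

H, K, L, O, R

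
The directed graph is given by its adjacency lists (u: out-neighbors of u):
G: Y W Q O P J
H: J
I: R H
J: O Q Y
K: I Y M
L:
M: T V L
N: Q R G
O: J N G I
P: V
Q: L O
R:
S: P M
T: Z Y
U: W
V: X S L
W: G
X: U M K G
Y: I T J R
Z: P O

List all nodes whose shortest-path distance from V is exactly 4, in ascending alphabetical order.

H, N, R, Z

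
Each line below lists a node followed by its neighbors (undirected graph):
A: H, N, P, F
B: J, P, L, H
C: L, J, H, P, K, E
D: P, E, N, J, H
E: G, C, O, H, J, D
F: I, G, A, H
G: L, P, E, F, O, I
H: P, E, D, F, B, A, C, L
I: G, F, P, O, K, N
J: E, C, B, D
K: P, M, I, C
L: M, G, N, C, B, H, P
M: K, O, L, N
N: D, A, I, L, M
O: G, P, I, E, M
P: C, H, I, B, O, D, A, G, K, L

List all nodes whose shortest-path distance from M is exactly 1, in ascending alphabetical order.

Level 0: M
Level 1: K, L, N, O
Level 2: A, B, C, D, E, G, H, I, P
Level 3: F, J

K, L, N, O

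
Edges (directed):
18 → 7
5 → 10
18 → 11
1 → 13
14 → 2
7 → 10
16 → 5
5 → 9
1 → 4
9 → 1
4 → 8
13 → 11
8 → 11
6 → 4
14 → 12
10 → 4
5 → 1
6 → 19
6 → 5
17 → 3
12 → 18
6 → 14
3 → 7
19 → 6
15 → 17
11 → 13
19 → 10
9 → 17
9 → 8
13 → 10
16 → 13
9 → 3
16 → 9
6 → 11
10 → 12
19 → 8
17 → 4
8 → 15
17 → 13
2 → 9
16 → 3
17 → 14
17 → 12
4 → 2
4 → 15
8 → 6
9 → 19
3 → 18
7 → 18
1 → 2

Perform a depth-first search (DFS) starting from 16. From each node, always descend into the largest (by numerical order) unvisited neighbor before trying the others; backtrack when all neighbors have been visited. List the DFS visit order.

16, 13, 11, 10, 12, 18, 7, 4, 15, 17, 14, 2, 9, 19, 8, 6, 5, 1, 3

Visit 16
16 → 13
13 → 11
13 → 10
10 → 12
12 → 18
18 → 7
10 → 4
4 → 15
15 → 17
17 → 14
14 → 2
2 → 9
9 → 19
19 → 8
8 → 6
6 → 5
5 → 1
9 → 3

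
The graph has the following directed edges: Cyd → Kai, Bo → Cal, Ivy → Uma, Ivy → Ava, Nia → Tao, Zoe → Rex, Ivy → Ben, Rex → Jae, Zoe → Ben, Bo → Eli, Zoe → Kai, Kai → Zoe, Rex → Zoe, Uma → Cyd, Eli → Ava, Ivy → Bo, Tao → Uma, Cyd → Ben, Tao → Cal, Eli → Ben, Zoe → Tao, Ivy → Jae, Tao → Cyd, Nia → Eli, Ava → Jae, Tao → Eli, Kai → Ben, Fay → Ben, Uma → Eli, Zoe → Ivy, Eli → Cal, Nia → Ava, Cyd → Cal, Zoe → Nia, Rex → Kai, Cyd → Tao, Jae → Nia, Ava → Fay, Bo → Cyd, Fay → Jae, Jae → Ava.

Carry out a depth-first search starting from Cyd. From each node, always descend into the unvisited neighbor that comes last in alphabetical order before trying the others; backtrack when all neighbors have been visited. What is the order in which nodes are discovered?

Visit Cyd
Cyd → Tao
Tao → Uma
Uma → Eli
Eli → Cal
Eli → Ben
Eli → Ava
Ava → Jae
Jae → Nia
Ava → Fay
Cyd → Kai
Kai → Zoe
Zoe → Rex
Zoe → Ivy
Ivy → Bo

Cyd, Tao, Uma, Eli, Cal, Ben, Ava, Jae, Nia, Fay, Kai, Zoe, Rex, Ivy, Bo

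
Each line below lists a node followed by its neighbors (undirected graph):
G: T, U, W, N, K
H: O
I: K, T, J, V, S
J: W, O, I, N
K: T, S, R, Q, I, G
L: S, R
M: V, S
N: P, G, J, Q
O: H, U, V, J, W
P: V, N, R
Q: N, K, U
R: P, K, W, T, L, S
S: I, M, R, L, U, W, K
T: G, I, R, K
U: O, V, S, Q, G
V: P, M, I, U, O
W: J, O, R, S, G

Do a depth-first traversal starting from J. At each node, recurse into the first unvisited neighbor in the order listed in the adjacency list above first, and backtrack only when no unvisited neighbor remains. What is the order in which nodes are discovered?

Visit J
J → W
W → O
O → H
O → U
U → V
V → P
P → N
N → G
G → T
T → I
I → K
K → S
S → M
S → R
R → L
K → Q

J, W, O, H, U, V, P, N, G, T, I, K, S, M, R, L, Q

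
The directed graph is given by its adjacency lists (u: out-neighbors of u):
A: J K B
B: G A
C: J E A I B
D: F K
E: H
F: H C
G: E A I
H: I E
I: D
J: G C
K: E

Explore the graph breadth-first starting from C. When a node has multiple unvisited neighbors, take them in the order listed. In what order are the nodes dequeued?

Visit C; enqueue J, E, A, I, B → queue [J, E, A, I, B]
Visit J; enqueue G → queue [E, A, I, B, G]
Visit E; enqueue H → queue [A, I, B, G, H]
Visit A; enqueue K → queue [I, B, G, H, K]
Visit I; enqueue D → queue [B, G, H, K, D]
Visit B → queue [G, H, K, D]
Visit G → queue [H, K, D]
Visit H → queue [K, D]
Visit K → queue [D]
Visit D; enqueue F → queue [F]
Visit F → queue []

C, J, E, A, I, B, G, H, K, D, F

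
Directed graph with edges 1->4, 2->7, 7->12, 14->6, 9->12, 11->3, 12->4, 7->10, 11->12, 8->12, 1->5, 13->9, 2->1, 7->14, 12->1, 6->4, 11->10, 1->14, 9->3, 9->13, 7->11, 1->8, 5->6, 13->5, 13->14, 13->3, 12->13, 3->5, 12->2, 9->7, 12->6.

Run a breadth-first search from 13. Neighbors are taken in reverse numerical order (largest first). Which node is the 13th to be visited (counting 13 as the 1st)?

Visit 13; enqueue 14, 9, 5, 3 → queue [14, 9, 5, 3]
Visit 14; enqueue 6 → queue [9, 5, 3, 6]
Visit 9; enqueue 12, 7 → queue [5, 3, 6, 12, 7]
Visit 5 → queue [3, 6, 12, 7]
Visit 3 → queue [6, 12, 7]
Visit 6; enqueue 4 → queue [12, 7, 4]
Visit 12; enqueue 2, 1 → queue [7, 4, 2, 1]
Visit 7; enqueue 11, 10 → queue [4, 2, 1, 11, 10]
Visit 4 → queue [2, 1, 11, 10]
Visit 2 → queue [1, 11, 10]
Visit 1; enqueue 8 → queue [11, 10, 8]
Visit 11 → queue [10, 8]
Visit 10 → queue [8]
Visit 8 → queue []

Visit order: 13, 14, 9, 5, 3, 6, 12, 7, 4, 2, 1, 11, 10, 8

10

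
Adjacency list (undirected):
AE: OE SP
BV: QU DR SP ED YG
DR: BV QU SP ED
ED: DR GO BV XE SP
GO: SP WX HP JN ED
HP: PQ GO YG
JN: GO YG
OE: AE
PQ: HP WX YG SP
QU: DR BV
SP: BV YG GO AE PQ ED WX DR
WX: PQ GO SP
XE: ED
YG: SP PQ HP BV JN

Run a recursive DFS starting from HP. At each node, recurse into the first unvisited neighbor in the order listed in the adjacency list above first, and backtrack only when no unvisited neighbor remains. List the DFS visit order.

Visit HP
HP → PQ
PQ → WX
WX → GO
GO → SP
SP → BV
BV → QU
QU → DR
DR → ED
ED → XE
BV → YG
YG → JN
SP → AE
AE → OE

HP, PQ, WX, GO, SP, BV, QU, DR, ED, XE, YG, JN, AE, OE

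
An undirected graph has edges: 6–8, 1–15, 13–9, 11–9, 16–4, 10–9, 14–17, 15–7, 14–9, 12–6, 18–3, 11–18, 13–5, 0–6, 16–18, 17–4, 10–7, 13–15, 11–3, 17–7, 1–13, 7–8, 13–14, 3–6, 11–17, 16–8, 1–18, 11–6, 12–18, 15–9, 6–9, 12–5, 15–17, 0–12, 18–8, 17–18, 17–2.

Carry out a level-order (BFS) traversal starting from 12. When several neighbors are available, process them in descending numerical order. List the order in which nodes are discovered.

12, 18, 6, 5, 0, 17, 16, 11, 8, 3, 1, 9, 13, 15, 14, 7, 4, 2, 10

Visit 12; enqueue 18, 6, 5, 0 → queue [18, 6, 5, 0]
Visit 18; enqueue 17, 16, 11, 8, 3, 1 → queue [6, 5, 0, 17, 16, 11, 8, 3, 1]
Visit 6; enqueue 9 → queue [5, 0, 17, 16, 11, 8, 3, 1, 9]
Visit 5; enqueue 13 → queue [0, 17, 16, 11, 8, 3, 1, 9, 13]
Visit 0 → queue [17, 16, 11, 8, 3, 1, 9, 13]
Visit 17; enqueue 15, 14, 7, 4, 2 → queue [16, 11, 8, 3, 1, 9, 13, 15, 14, 7, 4, 2]
Visit 16 → queue [11, 8, 3, 1, 9, 13, 15, 14, 7, 4, 2]
Visit 11 → queue [8, 3, 1, 9, 13, 15, 14, 7, 4, 2]
Visit 8 → queue [3, 1, 9, 13, 15, 14, 7, 4, 2]
Visit 3 → queue [1, 9, 13, 15, 14, 7, 4, 2]
Visit 1 → queue [9, 13, 15, 14, 7, 4, 2]
Visit 9; enqueue 10 → queue [13, 15, 14, 7, 4, 2, 10]
Visit 13 → queue [15, 14, 7, 4, 2, 10]
Visit 15 → queue [14, 7, 4, 2, 10]
Visit 14 → queue [7, 4, 2, 10]
Visit 7 → queue [4, 2, 10]
Visit 4 → queue [2, 10]
Visit 2 → queue [10]
Visit 10 → queue []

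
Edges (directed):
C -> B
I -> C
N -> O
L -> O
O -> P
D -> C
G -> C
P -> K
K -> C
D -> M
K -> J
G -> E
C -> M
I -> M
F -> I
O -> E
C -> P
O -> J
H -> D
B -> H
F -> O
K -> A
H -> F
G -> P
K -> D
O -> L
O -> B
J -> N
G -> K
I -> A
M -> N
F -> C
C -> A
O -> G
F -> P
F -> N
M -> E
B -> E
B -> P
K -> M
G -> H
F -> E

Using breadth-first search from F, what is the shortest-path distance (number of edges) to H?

3

Level 0: F
Level 1: C, E, I, N, O, P
Level 2: A, B, G, J, K, L, M
Level 3: D, H
H first appears at level 3.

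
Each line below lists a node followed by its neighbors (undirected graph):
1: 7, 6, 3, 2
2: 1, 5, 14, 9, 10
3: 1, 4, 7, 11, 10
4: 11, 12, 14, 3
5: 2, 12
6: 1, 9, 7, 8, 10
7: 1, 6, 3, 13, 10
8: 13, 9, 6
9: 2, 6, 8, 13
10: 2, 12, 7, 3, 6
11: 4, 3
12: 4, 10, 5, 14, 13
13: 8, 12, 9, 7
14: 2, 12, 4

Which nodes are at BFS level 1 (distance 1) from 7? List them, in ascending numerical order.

1, 3, 6, 10, 13

Level 0: 7
Level 1: 1, 3, 6, 10, 13
Level 2: 2, 4, 8, 9, 11, 12
Level 3: 5, 14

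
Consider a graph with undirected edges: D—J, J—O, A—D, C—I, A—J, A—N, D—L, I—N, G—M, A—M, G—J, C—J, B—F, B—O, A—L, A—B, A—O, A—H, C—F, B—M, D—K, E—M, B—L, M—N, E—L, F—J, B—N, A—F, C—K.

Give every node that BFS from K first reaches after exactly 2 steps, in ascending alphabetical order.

Level 0: K
Level 1: C, D
Level 2: A, F, I, J, L
Level 3: B, E, G, H, M, N, O

A, F, I, J, L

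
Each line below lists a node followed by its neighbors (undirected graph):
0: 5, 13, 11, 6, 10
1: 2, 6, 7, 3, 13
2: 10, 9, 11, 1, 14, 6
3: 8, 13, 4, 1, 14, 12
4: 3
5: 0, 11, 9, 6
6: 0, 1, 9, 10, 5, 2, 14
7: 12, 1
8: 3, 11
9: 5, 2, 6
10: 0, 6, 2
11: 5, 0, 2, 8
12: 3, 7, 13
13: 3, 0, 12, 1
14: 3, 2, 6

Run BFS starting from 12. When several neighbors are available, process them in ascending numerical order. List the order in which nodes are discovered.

Visit 12; enqueue 3, 7, 13 → queue [3, 7, 13]
Visit 3; enqueue 1, 4, 8, 14 → queue [7, 13, 1, 4, 8, 14]
Visit 7 → queue [13, 1, 4, 8, 14]
Visit 13; enqueue 0 → queue [1, 4, 8, 14, 0]
Visit 1; enqueue 2, 6 → queue [4, 8, 14, 0, 2, 6]
Visit 4 → queue [8, 14, 0, 2, 6]
Visit 8; enqueue 11 → queue [14, 0, 2, 6, 11]
Visit 14 → queue [0, 2, 6, 11]
Visit 0; enqueue 5, 10 → queue [2, 6, 11, 5, 10]
Visit 2; enqueue 9 → queue [6, 11, 5, 10, 9]
Visit 6 → queue [11, 5, 10, 9]
Visit 11 → queue [5, 10, 9]
Visit 5 → queue [10, 9]
Visit 10 → queue [9]
Visit 9 → queue []

12, 3, 7, 13, 1, 4, 8, 14, 0, 2, 6, 11, 5, 10, 9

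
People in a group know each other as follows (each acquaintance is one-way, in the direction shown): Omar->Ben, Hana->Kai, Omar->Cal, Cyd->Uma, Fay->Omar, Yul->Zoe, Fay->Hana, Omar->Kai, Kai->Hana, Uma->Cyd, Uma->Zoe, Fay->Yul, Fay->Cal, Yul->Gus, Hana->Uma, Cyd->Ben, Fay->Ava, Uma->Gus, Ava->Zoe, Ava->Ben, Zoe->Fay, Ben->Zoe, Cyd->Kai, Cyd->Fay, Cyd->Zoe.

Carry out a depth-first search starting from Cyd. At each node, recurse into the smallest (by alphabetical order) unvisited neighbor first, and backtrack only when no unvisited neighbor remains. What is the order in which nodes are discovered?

Visit Cyd
Cyd → Ben
Ben → Zoe
Zoe → Fay
Fay → Ava
Fay → Cal
Fay → Hana
Hana → Kai
Hana → Uma
Uma → Gus
Fay → Omar
Fay → Yul

Cyd, Ben, Zoe, Fay, Ava, Cal, Hana, Kai, Uma, Gus, Omar, Yul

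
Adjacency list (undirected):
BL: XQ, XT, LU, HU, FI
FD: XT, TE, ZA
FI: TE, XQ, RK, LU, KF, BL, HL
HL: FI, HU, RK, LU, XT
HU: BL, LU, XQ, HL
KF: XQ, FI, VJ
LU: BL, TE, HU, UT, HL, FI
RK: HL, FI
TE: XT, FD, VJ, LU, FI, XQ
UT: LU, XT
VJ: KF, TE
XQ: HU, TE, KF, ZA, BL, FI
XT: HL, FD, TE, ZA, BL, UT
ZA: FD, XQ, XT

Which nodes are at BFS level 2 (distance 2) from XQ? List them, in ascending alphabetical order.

FD, HL, LU, RK, VJ, XT

Level 0: XQ
Level 1: BL, FI, HU, KF, TE, ZA
Level 2: FD, HL, LU, RK, VJ, XT
Level 3: UT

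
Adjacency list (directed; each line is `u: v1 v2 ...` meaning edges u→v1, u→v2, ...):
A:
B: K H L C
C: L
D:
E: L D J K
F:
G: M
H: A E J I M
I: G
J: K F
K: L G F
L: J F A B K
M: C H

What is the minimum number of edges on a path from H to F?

2

Level 0: H
Level 1: A, E, I, J, M
Level 2: C, D, F, G, K, L
Level 3: B
F first appears at level 2.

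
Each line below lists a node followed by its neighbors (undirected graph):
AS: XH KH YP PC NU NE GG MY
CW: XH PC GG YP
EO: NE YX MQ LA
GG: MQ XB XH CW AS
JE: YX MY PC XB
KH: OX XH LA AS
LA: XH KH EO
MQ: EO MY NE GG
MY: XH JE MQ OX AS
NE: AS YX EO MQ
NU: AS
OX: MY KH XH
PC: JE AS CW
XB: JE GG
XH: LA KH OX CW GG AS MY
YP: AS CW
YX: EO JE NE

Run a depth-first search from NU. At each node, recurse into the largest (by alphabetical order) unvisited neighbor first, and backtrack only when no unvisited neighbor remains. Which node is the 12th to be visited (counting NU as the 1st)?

XB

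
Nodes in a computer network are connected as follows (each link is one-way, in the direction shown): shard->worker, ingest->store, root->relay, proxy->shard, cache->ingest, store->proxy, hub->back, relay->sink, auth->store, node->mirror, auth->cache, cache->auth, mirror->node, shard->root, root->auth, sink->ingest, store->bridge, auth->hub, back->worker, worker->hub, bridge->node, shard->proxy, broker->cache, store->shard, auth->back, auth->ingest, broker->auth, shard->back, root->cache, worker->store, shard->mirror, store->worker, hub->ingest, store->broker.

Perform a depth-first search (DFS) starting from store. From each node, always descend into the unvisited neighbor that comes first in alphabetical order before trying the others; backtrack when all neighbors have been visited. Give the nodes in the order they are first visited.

Visit store
store → bridge
bridge → node
node → mirror
store → broker
broker → auth
auth → back
back → worker
worker → hub
hub → ingest
auth → cache
store → proxy
proxy → shard
shard → root
root → relay
relay → sink

store -> bridge -> node -> mirror -> broker -> auth -> back -> worker -> hub -> ingest -> cache -> proxy -> shard -> root -> relay -> sink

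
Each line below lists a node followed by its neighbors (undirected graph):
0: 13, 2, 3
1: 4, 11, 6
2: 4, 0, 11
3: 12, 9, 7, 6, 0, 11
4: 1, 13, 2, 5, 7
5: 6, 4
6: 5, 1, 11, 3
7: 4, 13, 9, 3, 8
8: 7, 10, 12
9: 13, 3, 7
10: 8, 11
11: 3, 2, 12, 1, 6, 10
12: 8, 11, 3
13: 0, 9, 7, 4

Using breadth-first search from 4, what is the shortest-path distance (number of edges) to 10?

3

Level 0: 4
Level 1: 1, 2, 5, 7, 13
Level 2: 0, 3, 6, 8, 9, 11
Level 3: 10, 12
10 first appears at level 3.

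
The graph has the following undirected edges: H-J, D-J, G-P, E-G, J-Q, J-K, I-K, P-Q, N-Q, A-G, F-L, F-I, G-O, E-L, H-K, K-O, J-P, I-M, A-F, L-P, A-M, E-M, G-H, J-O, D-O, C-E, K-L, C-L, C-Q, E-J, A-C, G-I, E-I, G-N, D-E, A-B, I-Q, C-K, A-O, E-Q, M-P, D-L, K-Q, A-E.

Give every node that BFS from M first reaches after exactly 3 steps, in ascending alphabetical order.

Level 0: M
Level 1: A, E, I, P
Level 2: B, C, D, F, G, J, K, L, O, Q
Level 3: H, N

H, N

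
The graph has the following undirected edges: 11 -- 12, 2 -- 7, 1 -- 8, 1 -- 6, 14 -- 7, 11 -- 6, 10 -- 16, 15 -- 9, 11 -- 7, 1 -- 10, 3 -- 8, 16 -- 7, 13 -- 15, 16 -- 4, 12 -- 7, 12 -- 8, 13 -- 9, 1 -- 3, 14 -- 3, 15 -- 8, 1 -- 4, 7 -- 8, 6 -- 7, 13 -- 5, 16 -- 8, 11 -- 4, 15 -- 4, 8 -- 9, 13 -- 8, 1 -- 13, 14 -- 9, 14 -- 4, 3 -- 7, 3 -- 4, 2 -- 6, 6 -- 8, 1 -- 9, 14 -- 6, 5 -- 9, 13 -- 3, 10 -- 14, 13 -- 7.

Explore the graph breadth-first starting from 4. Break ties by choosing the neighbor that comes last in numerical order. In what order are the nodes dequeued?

4, 16, 15, 14, 11, 3, 1, 10, 8, 7, 13, 9, 6, 12, 2, 5

Visit 4; enqueue 16, 15, 14, 11, 3, 1 → queue [16, 15, 14, 11, 3, 1]
Visit 16; enqueue 10, 8, 7 → queue [15, 14, 11, 3, 1, 10, 8, 7]
Visit 15; enqueue 13, 9 → queue [14, 11, 3, 1, 10, 8, 7, 13, 9]
Visit 14; enqueue 6 → queue [11, 3, 1, 10, 8, 7, 13, 9, 6]
Visit 11; enqueue 12 → queue [3, 1, 10, 8, 7, 13, 9, 6, 12]
Visit 3 → queue [1, 10, 8, 7, 13, 9, 6, 12]
Visit 1 → queue [10, 8, 7, 13, 9, 6, 12]
Visit 10 → queue [8, 7, 13, 9, 6, 12]
Visit 8 → queue [7, 13, 9, 6, 12]
Visit 7; enqueue 2 → queue [13, 9, 6, 12, 2]
Visit 13; enqueue 5 → queue [9, 6, 12, 2, 5]
Visit 9 → queue [6, 12, 2, 5]
Visit 6 → queue [12, 2, 5]
Visit 12 → queue [2, 5]
Visit 2 → queue [5]
Visit 5 → queue []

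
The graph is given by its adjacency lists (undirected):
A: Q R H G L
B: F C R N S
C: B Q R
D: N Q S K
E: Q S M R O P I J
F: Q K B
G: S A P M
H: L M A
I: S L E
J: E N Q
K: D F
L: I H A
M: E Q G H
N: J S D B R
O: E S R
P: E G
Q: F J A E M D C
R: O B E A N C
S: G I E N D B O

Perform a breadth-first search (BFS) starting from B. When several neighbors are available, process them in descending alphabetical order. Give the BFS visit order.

Visit B; enqueue S, R, N, F, C → queue [S, R, N, F, C]
Visit S; enqueue O, I, G, E, D → queue [R, N, F, C, O, I, G, E, D]
Visit R; enqueue A → queue [N, F, C, O, I, G, E, D, A]
Visit N; enqueue J → queue [F, C, O, I, G, E, D, A, J]
Visit F; enqueue Q, K → queue [C, O, I, G, E, D, A, J, Q, K]
Visit C → queue [O, I, G, E, D, A, J, Q, K]
Visit O → queue [I, G, E, D, A, J, Q, K]
Visit I; enqueue L → queue [G, E, D, A, J, Q, K, L]
Visit G; enqueue P, M → queue [E, D, A, J, Q, K, L, P, M]
Visit E → queue [D, A, J, Q, K, L, P, M]
Visit D → queue [A, J, Q, K, L, P, M]
Visit A; enqueue H → queue [J, Q, K, L, P, M, H]
Visit J → queue [Q, K, L, P, M, H]
Visit Q → queue [K, L, P, M, H]
Visit K → queue [L, P, M, H]
Visit L → queue [P, M, H]
Visit P → queue [M, H]
Visit M → queue [H]
Visit H → queue []

B, S, R, N, F, C, O, I, G, E, D, A, J, Q, K, L, P, M, H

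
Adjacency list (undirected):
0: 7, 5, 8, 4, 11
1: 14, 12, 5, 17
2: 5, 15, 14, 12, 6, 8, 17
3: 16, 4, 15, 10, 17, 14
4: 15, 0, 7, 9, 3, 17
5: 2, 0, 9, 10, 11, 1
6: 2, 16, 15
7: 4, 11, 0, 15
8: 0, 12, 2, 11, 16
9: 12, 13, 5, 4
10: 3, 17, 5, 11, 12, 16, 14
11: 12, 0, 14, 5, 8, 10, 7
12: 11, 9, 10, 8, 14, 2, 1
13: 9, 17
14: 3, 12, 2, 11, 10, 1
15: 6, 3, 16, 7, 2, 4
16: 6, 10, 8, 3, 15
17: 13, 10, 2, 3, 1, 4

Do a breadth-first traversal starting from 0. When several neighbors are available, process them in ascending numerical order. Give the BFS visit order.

0 -> 4 -> 5 -> 7 -> 8 -> 11 -> 3 -> 9 -> 15 -> 17 -> 1 -> 2 -> 10 -> 12 -> 16 -> 14 -> 13 -> 6

Visit 0; enqueue 4, 5, 7, 8, 11 → queue [4, 5, 7, 8, 11]
Visit 4; enqueue 3, 9, 15, 17 → queue [5, 7, 8, 11, 3, 9, 15, 17]
Visit 5; enqueue 1, 2, 10 → queue [7, 8, 11, 3, 9, 15, 17, 1, 2, 10]
Visit 7 → queue [8, 11, 3, 9, 15, 17, 1, 2, 10]
Visit 8; enqueue 12, 16 → queue [11, 3, 9, 15, 17, 1, 2, 10, 12, 16]
Visit 11; enqueue 14 → queue [3, 9, 15, 17, 1, 2, 10, 12, 16, 14]
Visit 3 → queue [9, 15, 17, 1, 2, 10, 12, 16, 14]
Visit 9; enqueue 13 → queue [15, 17, 1, 2, 10, 12, 16, 14, 13]
Visit 15; enqueue 6 → queue [17, 1, 2, 10, 12, 16, 14, 13, 6]
Visit 17 → queue [1, 2, 10, 12, 16, 14, 13, 6]
Visit 1 → queue [2, 10, 12, 16, 14, 13, 6]
Visit 2 → queue [10, 12, 16, 14, 13, 6]
Visit 10 → queue [12, 16, 14, 13, 6]
Visit 12 → queue [16, 14, 13, 6]
Visit 16 → queue [14, 13, 6]
Visit 14 → queue [13, 6]
Visit 13 → queue [6]
Visit 6 → queue []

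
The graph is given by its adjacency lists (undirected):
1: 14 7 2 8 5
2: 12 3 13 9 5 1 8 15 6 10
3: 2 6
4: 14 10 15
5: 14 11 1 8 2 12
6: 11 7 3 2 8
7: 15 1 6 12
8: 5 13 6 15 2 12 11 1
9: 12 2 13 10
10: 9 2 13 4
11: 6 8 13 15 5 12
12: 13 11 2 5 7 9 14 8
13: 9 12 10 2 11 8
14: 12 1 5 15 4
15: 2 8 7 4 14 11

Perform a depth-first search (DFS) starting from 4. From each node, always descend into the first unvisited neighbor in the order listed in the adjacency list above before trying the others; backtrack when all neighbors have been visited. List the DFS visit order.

Visit 4
4 → 14
14 → 12
12 → 13
13 → 9
9 → 2
2 → 3
3 → 6
6 → 11
11 → 8
8 → 5
5 → 1
1 → 7
7 → 15
2 → 10

4, 14, 12, 13, 9, 2, 3, 6, 11, 8, 5, 1, 7, 15, 10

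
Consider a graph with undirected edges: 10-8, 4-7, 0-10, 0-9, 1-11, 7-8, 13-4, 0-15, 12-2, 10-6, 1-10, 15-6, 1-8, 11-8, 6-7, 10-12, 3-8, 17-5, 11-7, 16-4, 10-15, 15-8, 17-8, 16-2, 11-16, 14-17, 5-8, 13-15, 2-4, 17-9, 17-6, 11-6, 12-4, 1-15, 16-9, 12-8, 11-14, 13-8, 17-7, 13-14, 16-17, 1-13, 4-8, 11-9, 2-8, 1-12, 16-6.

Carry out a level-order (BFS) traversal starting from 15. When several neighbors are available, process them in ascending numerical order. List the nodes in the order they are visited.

15 0 1 6 8 10 13 9 11 12 7 16 17 2 3 4 5 14

Visit 15; enqueue 0, 1, 6, 8, 10, 13 → queue [0, 1, 6, 8, 10, 13]
Visit 0; enqueue 9 → queue [1, 6, 8, 10, 13, 9]
Visit 1; enqueue 11, 12 → queue [6, 8, 10, 13, 9, 11, 12]
Visit 6; enqueue 7, 16, 17 → queue [8, 10, 13, 9, 11, 12, 7, 16, 17]
Visit 8; enqueue 2, 3, 4, 5 → queue [10, 13, 9, 11, 12, 7, 16, 17, 2, 3, 4, 5]
Visit 10 → queue [13, 9, 11, 12, 7, 16, 17, 2, 3, 4, 5]
Visit 13; enqueue 14 → queue [9, 11, 12, 7, 16, 17, 2, 3, 4, 5, 14]
Visit 9 → queue [11, 12, 7, 16, 17, 2, 3, 4, 5, 14]
Visit 11 → queue [12, 7, 16, 17, 2, 3, 4, 5, 14]
Visit 12 → queue [7, 16, 17, 2, 3, 4, 5, 14]
Visit 7 → queue [16, 17, 2, 3, 4, 5, 14]
Visit 16 → queue [17, 2, 3, 4, 5, 14]
Visit 17 → queue [2, 3, 4, 5, 14]
Visit 2 → queue [3, 4, 5, 14]
Visit 3 → queue [4, 5, 14]
Visit 4 → queue [5, 14]
Visit 5 → queue [14]
Visit 14 → queue []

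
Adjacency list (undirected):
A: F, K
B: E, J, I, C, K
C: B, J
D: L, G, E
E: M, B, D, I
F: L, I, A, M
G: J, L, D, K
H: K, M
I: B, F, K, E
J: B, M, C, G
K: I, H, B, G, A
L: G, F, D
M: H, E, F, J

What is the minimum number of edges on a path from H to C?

3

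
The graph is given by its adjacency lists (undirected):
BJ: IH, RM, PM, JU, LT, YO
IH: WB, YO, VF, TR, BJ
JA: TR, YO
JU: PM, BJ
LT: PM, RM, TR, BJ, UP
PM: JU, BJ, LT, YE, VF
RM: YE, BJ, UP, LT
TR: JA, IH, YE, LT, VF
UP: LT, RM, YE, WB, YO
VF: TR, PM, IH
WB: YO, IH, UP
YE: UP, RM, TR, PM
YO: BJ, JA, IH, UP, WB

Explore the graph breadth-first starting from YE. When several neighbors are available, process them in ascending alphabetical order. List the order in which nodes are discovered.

Visit YE; enqueue PM, RM, TR, UP → queue [PM, RM, TR, UP]
Visit PM; enqueue BJ, JU, LT, VF → queue [RM, TR, UP, BJ, JU, LT, VF]
Visit RM → queue [TR, UP, BJ, JU, LT, VF]
Visit TR; enqueue IH, JA → queue [UP, BJ, JU, LT, VF, IH, JA]
Visit UP; enqueue WB, YO → queue [BJ, JU, LT, VF, IH, JA, WB, YO]
Visit BJ → queue [JU, LT, VF, IH, JA, WB, YO]
Visit JU → queue [LT, VF, IH, JA, WB, YO]
Visit LT → queue [VF, IH, JA, WB, YO]
Visit VF → queue [IH, JA, WB, YO]
Visit IH → queue [JA, WB, YO]
Visit JA → queue [WB, YO]
Visit WB → queue [YO]
Visit YO → queue []

YE -> PM -> RM -> TR -> UP -> BJ -> JU -> LT -> VF -> IH -> JA -> WB -> YO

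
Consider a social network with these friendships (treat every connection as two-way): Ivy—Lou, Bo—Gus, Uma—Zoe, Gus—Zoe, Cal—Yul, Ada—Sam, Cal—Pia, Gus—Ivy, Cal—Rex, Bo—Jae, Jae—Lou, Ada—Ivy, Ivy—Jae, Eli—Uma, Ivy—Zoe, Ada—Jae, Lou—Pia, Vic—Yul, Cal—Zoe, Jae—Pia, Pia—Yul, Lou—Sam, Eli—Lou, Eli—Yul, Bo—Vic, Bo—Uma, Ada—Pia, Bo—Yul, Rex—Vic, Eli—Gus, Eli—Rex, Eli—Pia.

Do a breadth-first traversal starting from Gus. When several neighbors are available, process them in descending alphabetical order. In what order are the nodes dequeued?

Gus, Zoe, Ivy, Eli, Bo, Uma, Cal, Lou, Jae, Ada, Yul, Rex, Pia, Vic, Sam

Visit Gus; enqueue Zoe, Ivy, Eli, Bo → queue [Zoe, Ivy, Eli, Bo]
Visit Zoe; enqueue Uma, Cal → queue [Ivy, Eli, Bo, Uma, Cal]
Visit Ivy; enqueue Lou, Jae, Ada → queue [Eli, Bo, Uma, Cal, Lou, Jae, Ada]
Visit Eli; enqueue Yul, Rex, Pia → queue [Bo, Uma, Cal, Lou, Jae, Ada, Yul, Rex, Pia]
Visit Bo; enqueue Vic → queue [Uma, Cal, Lou, Jae, Ada, Yul, Rex, Pia, Vic]
Visit Uma → queue [Cal, Lou, Jae, Ada, Yul, Rex, Pia, Vic]
Visit Cal → queue [Lou, Jae, Ada, Yul, Rex, Pia, Vic]
Visit Lou; enqueue Sam → queue [Jae, Ada, Yul, Rex, Pia, Vic, Sam]
Visit Jae → queue [Ada, Yul, Rex, Pia, Vic, Sam]
Visit Ada → queue [Yul, Rex, Pia, Vic, Sam]
Visit Yul → queue [Rex, Pia, Vic, Sam]
Visit Rex → queue [Pia, Vic, Sam]
Visit Pia → queue [Vic, Sam]
Visit Vic → queue [Sam]
Visit Sam → queue []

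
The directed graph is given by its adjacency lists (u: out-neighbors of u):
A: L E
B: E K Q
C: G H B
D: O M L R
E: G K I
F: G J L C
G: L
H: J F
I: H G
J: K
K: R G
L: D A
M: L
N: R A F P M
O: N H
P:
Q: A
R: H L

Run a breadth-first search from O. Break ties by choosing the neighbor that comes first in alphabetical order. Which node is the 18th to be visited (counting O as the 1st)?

Visit O; enqueue H, N → queue [H, N]
Visit H; enqueue F, J → queue [N, F, J]
Visit N; enqueue A, M, P, R → queue [F, J, A, M, P, R]
Visit F; enqueue C, G, L → queue [J, A, M, P, R, C, G, L]
Visit J; enqueue K → queue [A, M, P, R, C, G, L, K]
Visit A; enqueue E → queue [M, P, R, C, G, L, K, E]
Visit M → queue [P, R, C, G, L, K, E]
Visit P → queue [R, C, G, L, K, E]
Visit R → queue [C, G, L, K, E]
Visit C; enqueue B → queue [G, L, K, E, B]
Visit G → queue [L, K, E, B]
Visit L; enqueue D → queue [K, E, B, D]
Visit K → queue [E, B, D]
Visit E; enqueue I → queue [B, D, I]
Visit B; enqueue Q → queue [D, I, Q]
Visit D → queue [I, Q]
Visit I → queue [Q]
Visit Q → queue []

Visit order: O, H, N, F, J, A, M, P, R, C, G, L, K, E, B, D, I, Q

Q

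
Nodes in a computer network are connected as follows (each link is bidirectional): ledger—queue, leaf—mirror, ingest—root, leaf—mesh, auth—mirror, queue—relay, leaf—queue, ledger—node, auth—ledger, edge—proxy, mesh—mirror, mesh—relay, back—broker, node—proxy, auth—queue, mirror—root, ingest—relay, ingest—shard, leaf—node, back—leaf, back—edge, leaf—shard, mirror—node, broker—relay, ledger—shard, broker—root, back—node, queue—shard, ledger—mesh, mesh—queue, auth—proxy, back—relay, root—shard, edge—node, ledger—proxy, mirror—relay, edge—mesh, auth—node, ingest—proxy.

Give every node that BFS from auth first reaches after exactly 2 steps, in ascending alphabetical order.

back, edge, ingest, leaf, mesh, relay, root, shard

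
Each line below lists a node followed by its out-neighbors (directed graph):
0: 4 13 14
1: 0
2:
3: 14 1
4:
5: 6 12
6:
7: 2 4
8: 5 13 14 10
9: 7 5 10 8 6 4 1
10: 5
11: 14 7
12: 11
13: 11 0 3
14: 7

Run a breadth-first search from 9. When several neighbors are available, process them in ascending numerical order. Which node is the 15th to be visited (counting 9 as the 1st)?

3

Visit 9; enqueue 1, 4, 5, 6, 7, 8, 10 → queue [1, 4, 5, 6, 7, 8, 10]
Visit 1; enqueue 0 → queue [4, 5, 6, 7, 8, 10, 0]
Visit 4 → queue [5, 6, 7, 8, 10, 0]
Visit 5; enqueue 12 → queue [6, 7, 8, 10, 0, 12]
Visit 6 → queue [7, 8, 10, 0, 12]
Visit 7; enqueue 2 → queue [8, 10, 0, 12, 2]
Visit 8; enqueue 13, 14 → queue [10, 0, 12, 2, 13, 14]
Visit 10 → queue [0, 12, 2, 13, 14]
Visit 0 → queue [12, 2, 13, 14]
Visit 12; enqueue 11 → queue [2, 13, 14, 11]
Visit 2 → queue [13, 14, 11]
Visit 13; enqueue 3 → queue [14, 11, 3]
Visit 14 → queue [11, 3]
Visit 11 → queue [3]
Visit 3 → queue []

Visit order: 9, 1, 4, 5, 6, 7, 8, 10, 0, 12, 2, 13, 14, 11, 3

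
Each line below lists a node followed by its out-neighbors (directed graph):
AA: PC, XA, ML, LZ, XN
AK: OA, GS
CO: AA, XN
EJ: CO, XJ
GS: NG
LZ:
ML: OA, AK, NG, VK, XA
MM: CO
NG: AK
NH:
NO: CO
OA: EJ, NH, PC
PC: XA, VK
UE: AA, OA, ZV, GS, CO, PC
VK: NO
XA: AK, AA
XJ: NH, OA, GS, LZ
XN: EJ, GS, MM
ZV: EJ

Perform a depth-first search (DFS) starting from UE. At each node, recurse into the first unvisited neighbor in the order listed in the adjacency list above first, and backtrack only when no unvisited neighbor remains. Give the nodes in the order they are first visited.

Visit UE
UE → AA
AA → PC
PC → XA
XA → AK
AK → OA
OA → EJ
EJ → CO
CO → XN
XN → GS
GS → NG
XN → MM
EJ → XJ
XJ → NH
XJ → LZ
PC → VK
VK → NO
AA → ML
UE → ZV

UE, AA, PC, XA, AK, OA, EJ, CO, XN, GS, NG, MM, XJ, NH, LZ, VK, NO, ML, ZV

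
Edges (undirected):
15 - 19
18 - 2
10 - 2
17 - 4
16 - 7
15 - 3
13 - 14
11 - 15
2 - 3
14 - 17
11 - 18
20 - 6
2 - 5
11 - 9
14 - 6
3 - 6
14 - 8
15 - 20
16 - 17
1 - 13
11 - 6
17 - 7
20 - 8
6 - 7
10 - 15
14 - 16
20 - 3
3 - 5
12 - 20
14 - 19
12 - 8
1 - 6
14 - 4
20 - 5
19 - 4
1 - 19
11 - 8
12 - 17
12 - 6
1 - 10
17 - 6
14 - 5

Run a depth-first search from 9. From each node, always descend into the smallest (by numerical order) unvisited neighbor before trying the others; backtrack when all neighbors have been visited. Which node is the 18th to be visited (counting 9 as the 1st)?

Visit 9
9 → 11
11 → 6
6 → 1
1 → 10
10 → 2
2 → 3
3 → 5
5 → 14
14 → 4
4 → 17
17 → 7
7 → 16
17 → 12
12 → 8
8 → 20
20 → 15
15 → 19
14 → 13
2 → 18

Visit order: 9, 11, 6, 1, 10, 2, 3, 5, 14, 4, 17, 7, 16, 12, 8, 20, 15, 19, 13, 18

19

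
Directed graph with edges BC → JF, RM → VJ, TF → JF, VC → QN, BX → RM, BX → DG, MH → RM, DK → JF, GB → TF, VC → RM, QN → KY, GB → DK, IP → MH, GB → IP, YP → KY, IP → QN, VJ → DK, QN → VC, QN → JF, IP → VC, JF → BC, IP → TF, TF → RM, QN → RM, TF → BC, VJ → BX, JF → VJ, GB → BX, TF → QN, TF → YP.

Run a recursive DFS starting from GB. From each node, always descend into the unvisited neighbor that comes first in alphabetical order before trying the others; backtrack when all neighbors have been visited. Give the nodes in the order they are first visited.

Visit GB
GB → BX
BX → DG
BX → RM
RM → VJ
VJ → DK
DK → JF
JF → BC
GB → IP
IP → MH
IP → QN
QN → KY
QN → VC
IP → TF
TF → YP

GB BX DG RM VJ DK JF BC IP MH QN KY VC TF YP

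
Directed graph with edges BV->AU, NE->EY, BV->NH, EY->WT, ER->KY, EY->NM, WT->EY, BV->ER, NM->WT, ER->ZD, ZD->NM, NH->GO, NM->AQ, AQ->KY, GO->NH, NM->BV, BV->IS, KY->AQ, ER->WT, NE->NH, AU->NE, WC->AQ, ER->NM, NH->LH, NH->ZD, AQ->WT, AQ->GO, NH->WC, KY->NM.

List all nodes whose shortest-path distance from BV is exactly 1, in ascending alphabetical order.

Level 0: BV
Level 1: AU, ER, IS, NH
Level 2: GO, KY, LH, NE, NM, WC, WT, ZD
Level 3: AQ, EY

AU, ER, IS, NH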